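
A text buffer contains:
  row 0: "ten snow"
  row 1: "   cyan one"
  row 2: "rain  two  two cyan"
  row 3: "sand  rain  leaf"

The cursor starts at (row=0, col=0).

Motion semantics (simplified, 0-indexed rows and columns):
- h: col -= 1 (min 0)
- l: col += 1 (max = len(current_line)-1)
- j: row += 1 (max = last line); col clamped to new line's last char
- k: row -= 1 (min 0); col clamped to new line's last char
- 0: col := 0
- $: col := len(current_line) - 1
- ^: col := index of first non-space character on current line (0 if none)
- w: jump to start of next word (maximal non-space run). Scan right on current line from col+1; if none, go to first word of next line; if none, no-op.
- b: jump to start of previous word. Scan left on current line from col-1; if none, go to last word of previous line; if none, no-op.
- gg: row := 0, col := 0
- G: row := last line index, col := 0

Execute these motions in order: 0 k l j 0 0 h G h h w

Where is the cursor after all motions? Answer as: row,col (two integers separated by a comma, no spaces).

After 1 (0): row=0 col=0 char='t'
After 2 (k): row=0 col=0 char='t'
After 3 (l): row=0 col=1 char='e'
After 4 (j): row=1 col=1 char='_'
After 5 (0): row=1 col=0 char='_'
After 6 (0): row=1 col=0 char='_'
After 7 (h): row=1 col=0 char='_'
After 8 (G): row=3 col=0 char='s'
After 9 (h): row=3 col=0 char='s'
After 10 (h): row=3 col=0 char='s'
After 11 (w): row=3 col=6 char='r'

Answer: 3,6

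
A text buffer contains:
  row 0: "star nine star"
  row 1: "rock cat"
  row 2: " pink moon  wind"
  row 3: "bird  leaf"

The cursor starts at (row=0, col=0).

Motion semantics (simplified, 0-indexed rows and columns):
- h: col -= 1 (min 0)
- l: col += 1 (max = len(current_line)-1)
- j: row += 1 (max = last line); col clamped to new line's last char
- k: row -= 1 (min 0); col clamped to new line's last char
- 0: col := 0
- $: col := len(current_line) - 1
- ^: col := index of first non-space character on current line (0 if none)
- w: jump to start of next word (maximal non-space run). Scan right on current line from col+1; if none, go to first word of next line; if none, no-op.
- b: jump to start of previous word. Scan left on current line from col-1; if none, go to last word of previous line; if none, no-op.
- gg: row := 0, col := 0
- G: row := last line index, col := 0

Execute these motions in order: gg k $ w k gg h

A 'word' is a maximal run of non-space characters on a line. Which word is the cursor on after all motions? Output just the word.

Answer: star

Derivation:
After 1 (gg): row=0 col=0 char='s'
After 2 (k): row=0 col=0 char='s'
After 3 ($): row=0 col=13 char='r'
After 4 (w): row=1 col=0 char='r'
After 5 (k): row=0 col=0 char='s'
After 6 (gg): row=0 col=0 char='s'
After 7 (h): row=0 col=0 char='s'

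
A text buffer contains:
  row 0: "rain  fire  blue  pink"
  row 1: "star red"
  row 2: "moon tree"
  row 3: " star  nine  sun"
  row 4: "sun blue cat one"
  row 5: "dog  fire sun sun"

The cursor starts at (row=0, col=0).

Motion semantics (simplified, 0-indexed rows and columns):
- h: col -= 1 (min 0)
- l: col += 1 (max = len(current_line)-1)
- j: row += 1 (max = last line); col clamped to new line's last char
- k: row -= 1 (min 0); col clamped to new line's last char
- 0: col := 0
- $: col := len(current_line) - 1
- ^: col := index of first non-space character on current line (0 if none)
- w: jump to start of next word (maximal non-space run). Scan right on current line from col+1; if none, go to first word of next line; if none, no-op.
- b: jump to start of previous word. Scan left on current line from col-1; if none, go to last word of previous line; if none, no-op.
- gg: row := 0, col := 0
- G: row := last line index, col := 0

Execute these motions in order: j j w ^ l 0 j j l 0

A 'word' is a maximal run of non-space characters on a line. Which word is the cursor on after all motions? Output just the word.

After 1 (j): row=1 col=0 char='s'
After 2 (j): row=2 col=0 char='m'
After 3 (w): row=2 col=5 char='t'
After 4 (^): row=2 col=0 char='m'
After 5 (l): row=2 col=1 char='o'
After 6 (0): row=2 col=0 char='m'
After 7 (j): row=3 col=0 char='_'
After 8 (j): row=4 col=0 char='s'
After 9 (l): row=4 col=1 char='u'
After 10 (0): row=4 col=0 char='s'

Answer: sun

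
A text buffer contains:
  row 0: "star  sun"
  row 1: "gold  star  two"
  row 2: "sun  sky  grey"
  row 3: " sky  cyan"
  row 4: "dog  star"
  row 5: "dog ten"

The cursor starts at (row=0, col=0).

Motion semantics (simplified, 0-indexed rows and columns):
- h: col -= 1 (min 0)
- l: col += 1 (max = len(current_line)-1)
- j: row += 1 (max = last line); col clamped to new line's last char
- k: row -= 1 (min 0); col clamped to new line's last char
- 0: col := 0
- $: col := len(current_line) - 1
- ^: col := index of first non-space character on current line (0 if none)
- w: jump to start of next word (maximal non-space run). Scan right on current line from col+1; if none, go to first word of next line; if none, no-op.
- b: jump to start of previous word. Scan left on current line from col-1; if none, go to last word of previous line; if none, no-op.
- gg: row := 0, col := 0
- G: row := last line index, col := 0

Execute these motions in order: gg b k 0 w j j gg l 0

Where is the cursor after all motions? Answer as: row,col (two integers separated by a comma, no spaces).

Answer: 0,0

Derivation:
After 1 (gg): row=0 col=0 char='s'
After 2 (b): row=0 col=0 char='s'
After 3 (k): row=0 col=0 char='s'
After 4 (0): row=0 col=0 char='s'
After 5 (w): row=0 col=6 char='s'
After 6 (j): row=1 col=6 char='s'
After 7 (j): row=2 col=6 char='k'
After 8 (gg): row=0 col=0 char='s'
After 9 (l): row=0 col=1 char='t'
After 10 (0): row=0 col=0 char='s'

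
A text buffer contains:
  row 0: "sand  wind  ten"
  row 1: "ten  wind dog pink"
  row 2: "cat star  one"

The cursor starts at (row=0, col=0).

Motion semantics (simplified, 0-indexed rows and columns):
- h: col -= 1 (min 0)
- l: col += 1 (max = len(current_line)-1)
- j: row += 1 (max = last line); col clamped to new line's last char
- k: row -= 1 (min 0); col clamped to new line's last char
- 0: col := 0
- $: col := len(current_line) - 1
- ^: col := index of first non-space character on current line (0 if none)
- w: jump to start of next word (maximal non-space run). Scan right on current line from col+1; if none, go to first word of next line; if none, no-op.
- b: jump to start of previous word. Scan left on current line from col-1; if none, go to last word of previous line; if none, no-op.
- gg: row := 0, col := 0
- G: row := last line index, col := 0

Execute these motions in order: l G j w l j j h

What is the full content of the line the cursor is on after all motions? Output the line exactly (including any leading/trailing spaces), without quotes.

Answer: cat star  one

Derivation:
After 1 (l): row=0 col=1 char='a'
After 2 (G): row=2 col=0 char='c'
After 3 (j): row=2 col=0 char='c'
After 4 (w): row=2 col=4 char='s'
After 5 (l): row=2 col=5 char='t'
After 6 (j): row=2 col=5 char='t'
After 7 (j): row=2 col=5 char='t'
After 8 (h): row=2 col=4 char='s'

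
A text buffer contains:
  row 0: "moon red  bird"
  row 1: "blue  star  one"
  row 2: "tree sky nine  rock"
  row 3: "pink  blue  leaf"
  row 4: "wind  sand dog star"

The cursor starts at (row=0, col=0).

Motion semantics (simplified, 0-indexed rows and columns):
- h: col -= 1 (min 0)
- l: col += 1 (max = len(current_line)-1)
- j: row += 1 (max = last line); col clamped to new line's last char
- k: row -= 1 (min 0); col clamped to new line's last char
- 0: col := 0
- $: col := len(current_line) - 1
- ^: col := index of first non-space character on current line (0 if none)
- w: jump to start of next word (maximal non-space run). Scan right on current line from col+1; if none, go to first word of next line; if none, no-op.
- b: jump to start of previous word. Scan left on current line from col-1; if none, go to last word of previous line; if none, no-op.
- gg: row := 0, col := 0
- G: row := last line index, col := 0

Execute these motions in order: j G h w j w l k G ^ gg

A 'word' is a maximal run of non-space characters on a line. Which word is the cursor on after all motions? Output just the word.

Answer: moon

Derivation:
After 1 (j): row=1 col=0 char='b'
After 2 (G): row=4 col=0 char='w'
After 3 (h): row=4 col=0 char='w'
After 4 (w): row=4 col=6 char='s'
After 5 (j): row=4 col=6 char='s'
After 6 (w): row=4 col=11 char='d'
After 7 (l): row=4 col=12 char='o'
After 8 (k): row=3 col=12 char='l'
After 9 (G): row=4 col=0 char='w'
After 10 (^): row=4 col=0 char='w'
After 11 (gg): row=0 col=0 char='m'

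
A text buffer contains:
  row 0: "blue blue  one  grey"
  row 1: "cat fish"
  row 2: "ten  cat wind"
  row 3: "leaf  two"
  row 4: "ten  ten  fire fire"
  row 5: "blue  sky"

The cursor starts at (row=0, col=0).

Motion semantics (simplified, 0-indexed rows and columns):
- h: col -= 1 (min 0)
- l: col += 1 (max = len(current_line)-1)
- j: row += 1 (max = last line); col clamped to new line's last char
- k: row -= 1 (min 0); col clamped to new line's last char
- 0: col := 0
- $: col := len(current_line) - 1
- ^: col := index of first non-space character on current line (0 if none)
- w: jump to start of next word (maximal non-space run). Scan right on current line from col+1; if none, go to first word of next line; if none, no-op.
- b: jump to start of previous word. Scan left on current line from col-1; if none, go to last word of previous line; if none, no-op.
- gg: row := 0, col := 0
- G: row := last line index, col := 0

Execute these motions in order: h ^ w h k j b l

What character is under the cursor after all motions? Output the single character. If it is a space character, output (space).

Answer: a

Derivation:
After 1 (h): row=0 col=0 char='b'
After 2 (^): row=0 col=0 char='b'
After 3 (w): row=0 col=5 char='b'
After 4 (h): row=0 col=4 char='_'
After 5 (k): row=0 col=4 char='_'
After 6 (j): row=1 col=4 char='f'
After 7 (b): row=1 col=0 char='c'
After 8 (l): row=1 col=1 char='a'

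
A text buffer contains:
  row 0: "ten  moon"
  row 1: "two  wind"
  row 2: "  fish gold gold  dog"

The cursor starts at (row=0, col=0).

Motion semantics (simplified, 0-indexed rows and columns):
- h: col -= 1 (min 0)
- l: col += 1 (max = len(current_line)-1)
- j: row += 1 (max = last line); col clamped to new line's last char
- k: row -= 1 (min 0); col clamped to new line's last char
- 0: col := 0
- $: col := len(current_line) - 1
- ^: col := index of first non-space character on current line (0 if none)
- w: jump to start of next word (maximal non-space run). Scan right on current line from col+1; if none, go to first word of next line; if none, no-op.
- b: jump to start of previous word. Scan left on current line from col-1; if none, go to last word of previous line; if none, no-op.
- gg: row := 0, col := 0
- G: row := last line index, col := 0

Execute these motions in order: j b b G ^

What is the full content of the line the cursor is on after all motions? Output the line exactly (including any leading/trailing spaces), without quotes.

Answer:   fish gold gold  dog

Derivation:
After 1 (j): row=1 col=0 char='t'
After 2 (b): row=0 col=5 char='m'
After 3 (b): row=0 col=0 char='t'
After 4 (G): row=2 col=0 char='_'
After 5 (^): row=2 col=2 char='f'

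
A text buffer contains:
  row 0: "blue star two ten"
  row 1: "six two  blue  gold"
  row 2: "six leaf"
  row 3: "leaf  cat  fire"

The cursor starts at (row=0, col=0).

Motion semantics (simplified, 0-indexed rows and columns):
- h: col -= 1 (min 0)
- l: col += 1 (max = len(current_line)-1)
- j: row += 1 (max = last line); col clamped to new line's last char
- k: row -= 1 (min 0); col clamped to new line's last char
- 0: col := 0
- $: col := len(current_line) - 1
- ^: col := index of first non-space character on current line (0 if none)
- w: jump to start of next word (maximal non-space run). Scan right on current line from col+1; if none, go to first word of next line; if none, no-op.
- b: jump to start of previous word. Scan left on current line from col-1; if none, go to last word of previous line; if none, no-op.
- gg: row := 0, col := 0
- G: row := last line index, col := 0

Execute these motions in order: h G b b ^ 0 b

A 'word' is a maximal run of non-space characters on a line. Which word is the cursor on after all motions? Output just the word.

After 1 (h): row=0 col=0 char='b'
After 2 (G): row=3 col=0 char='l'
After 3 (b): row=2 col=4 char='l'
After 4 (b): row=2 col=0 char='s'
After 5 (^): row=2 col=0 char='s'
After 6 (0): row=2 col=0 char='s'
After 7 (b): row=1 col=15 char='g'

Answer: gold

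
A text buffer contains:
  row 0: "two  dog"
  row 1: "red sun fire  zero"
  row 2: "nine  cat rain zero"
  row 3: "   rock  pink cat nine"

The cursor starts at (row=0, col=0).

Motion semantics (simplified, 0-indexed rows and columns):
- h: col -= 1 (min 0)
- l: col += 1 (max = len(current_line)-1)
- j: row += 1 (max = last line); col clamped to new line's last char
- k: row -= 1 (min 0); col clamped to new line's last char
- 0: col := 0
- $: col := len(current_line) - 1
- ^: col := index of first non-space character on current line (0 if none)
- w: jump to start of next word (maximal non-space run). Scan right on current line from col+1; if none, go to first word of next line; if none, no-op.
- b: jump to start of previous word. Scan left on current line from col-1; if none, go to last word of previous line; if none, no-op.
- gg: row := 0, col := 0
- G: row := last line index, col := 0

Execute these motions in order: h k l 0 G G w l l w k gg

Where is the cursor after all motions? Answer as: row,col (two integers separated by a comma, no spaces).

Answer: 0,0

Derivation:
After 1 (h): row=0 col=0 char='t'
After 2 (k): row=0 col=0 char='t'
After 3 (l): row=0 col=1 char='w'
After 4 (0): row=0 col=0 char='t'
After 5 (G): row=3 col=0 char='_'
After 6 (G): row=3 col=0 char='_'
After 7 (w): row=3 col=3 char='r'
After 8 (l): row=3 col=4 char='o'
After 9 (l): row=3 col=5 char='c'
After 10 (w): row=3 col=9 char='p'
After 11 (k): row=2 col=9 char='_'
After 12 (gg): row=0 col=0 char='t'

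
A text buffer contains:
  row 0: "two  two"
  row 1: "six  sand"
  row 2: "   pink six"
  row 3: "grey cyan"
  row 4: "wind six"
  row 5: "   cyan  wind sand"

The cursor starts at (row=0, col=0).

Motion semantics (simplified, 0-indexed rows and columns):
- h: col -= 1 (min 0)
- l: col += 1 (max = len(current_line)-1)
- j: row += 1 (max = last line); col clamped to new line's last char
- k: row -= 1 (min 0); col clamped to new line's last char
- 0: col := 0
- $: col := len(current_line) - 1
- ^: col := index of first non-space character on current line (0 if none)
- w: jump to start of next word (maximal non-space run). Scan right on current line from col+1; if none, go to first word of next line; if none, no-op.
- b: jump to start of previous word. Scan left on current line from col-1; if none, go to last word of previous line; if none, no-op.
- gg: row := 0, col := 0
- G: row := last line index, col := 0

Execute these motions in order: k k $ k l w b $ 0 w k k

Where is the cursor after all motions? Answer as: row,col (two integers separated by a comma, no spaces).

After 1 (k): row=0 col=0 char='t'
After 2 (k): row=0 col=0 char='t'
After 3 ($): row=0 col=7 char='o'
After 4 (k): row=0 col=7 char='o'
After 5 (l): row=0 col=7 char='o'
After 6 (w): row=1 col=0 char='s'
After 7 (b): row=0 col=5 char='t'
After 8 ($): row=0 col=7 char='o'
After 9 (0): row=0 col=0 char='t'
After 10 (w): row=0 col=5 char='t'
After 11 (k): row=0 col=5 char='t'
After 12 (k): row=0 col=5 char='t'

Answer: 0,5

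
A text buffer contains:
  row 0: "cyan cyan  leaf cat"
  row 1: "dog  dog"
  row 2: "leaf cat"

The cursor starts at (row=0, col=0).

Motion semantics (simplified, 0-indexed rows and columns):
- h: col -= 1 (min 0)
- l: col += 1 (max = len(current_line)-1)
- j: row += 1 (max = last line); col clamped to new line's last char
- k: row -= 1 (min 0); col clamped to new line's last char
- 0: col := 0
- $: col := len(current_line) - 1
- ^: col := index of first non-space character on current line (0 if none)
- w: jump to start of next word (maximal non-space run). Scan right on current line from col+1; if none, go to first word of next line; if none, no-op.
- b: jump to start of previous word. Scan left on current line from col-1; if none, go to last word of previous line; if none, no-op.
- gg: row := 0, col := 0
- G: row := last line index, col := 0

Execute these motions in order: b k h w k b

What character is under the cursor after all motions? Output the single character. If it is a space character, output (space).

Answer: c

Derivation:
After 1 (b): row=0 col=0 char='c'
After 2 (k): row=0 col=0 char='c'
After 3 (h): row=0 col=0 char='c'
After 4 (w): row=0 col=5 char='c'
After 5 (k): row=0 col=5 char='c'
After 6 (b): row=0 col=0 char='c'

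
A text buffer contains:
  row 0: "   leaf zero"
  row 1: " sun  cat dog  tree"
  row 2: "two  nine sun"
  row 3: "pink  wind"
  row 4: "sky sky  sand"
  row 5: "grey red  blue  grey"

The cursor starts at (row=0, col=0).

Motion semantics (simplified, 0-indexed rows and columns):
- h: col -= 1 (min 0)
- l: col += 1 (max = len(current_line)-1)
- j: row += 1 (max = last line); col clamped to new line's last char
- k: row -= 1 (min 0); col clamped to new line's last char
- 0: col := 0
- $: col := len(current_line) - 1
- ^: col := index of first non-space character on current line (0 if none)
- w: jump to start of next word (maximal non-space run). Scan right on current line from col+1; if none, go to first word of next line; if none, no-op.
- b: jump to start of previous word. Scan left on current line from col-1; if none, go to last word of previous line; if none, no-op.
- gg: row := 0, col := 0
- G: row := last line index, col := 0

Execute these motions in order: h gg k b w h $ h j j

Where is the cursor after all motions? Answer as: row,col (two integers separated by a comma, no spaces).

After 1 (h): row=0 col=0 char='_'
After 2 (gg): row=0 col=0 char='_'
After 3 (k): row=0 col=0 char='_'
After 4 (b): row=0 col=0 char='_'
After 5 (w): row=0 col=3 char='l'
After 6 (h): row=0 col=2 char='_'
After 7 ($): row=0 col=11 char='o'
After 8 (h): row=0 col=10 char='r'
After 9 (j): row=1 col=10 char='d'
After 10 (j): row=2 col=10 char='s'

Answer: 2,10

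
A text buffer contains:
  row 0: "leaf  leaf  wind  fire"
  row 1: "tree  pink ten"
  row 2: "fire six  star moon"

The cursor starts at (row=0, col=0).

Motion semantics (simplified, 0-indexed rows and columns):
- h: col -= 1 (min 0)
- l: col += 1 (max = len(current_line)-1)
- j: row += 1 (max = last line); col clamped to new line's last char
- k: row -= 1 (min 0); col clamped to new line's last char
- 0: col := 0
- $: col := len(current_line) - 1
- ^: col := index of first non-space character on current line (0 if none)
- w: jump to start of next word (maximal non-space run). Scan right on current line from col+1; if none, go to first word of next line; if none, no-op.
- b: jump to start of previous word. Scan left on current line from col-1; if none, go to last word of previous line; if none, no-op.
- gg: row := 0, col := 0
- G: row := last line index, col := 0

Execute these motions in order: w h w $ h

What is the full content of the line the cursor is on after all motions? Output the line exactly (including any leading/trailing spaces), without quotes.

After 1 (w): row=0 col=6 char='l'
After 2 (h): row=0 col=5 char='_'
After 3 (w): row=0 col=6 char='l'
After 4 ($): row=0 col=21 char='e'
After 5 (h): row=0 col=20 char='r'

Answer: leaf  leaf  wind  fire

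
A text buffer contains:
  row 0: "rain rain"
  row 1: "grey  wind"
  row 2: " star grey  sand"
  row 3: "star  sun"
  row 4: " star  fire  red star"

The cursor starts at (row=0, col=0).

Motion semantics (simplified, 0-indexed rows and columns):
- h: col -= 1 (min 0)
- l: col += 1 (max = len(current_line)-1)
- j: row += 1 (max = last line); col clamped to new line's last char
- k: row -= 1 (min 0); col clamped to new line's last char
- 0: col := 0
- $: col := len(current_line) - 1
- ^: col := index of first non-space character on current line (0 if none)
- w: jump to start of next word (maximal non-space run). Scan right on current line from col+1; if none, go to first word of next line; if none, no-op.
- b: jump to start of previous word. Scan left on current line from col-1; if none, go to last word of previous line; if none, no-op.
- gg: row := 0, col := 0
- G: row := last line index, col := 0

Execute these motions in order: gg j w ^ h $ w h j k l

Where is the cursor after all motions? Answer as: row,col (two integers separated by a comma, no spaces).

Answer: 2,1

Derivation:
After 1 (gg): row=0 col=0 char='r'
After 2 (j): row=1 col=0 char='g'
After 3 (w): row=1 col=6 char='w'
After 4 (^): row=1 col=0 char='g'
After 5 (h): row=1 col=0 char='g'
After 6 ($): row=1 col=9 char='d'
After 7 (w): row=2 col=1 char='s'
After 8 (h): row=2 col=0 char='_'
After 9 (j): row=3 col=0 char='s'
After 10 (k): row=2 col=0 char='_'
After 11 (l): row=2 col=1 char='s'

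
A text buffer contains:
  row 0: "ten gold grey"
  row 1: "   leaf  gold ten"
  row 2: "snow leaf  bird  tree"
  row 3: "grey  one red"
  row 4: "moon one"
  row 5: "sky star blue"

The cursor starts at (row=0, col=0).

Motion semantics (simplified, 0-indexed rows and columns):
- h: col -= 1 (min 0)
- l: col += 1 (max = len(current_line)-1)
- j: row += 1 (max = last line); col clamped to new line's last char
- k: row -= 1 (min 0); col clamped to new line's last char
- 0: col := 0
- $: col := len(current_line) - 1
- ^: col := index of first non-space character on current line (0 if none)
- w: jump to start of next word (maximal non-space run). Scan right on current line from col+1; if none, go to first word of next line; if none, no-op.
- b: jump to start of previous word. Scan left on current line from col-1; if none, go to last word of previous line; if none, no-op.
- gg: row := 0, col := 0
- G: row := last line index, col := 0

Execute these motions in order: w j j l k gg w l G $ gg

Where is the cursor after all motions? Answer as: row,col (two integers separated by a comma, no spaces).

Answer: 0,0

Derivation:
After 1 (w): row=0 col=4 char='g'
After 2 (j): row=1 col=4 char='e'
After 3 (j): row=2 col=4 char='_'
After 4 (l): row=2 col=5 char='l'
After 5 (k): row=1 col=5 char='a'
After 6 (gg): row=0 col=0 char='t'
After 7 (w): row=0 col=4 char='g'
After 8 (l): row=0 col=5 char='o'
After 9 (G): row=5 col=0 char='s'
After 10 ($): row=5 col=12 char='e'
After 11 (gg): row=0 col=0 char='t'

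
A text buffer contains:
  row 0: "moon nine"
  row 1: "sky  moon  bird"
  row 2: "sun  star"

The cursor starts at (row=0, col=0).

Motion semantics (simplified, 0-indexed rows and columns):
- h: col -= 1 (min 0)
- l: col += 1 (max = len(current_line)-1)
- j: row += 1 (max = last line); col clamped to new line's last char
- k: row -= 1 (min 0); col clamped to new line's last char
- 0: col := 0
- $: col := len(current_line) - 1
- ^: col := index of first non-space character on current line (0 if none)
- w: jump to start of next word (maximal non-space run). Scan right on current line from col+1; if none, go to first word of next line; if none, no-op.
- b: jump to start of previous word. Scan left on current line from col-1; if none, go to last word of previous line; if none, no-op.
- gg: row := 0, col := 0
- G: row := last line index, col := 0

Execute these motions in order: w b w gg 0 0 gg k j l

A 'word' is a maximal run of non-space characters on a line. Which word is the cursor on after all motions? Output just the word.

After 1 (w): row=0 col=5 char='n'
After 2 (b): row=0 col=0 char='m'
After 3 (w): row=0 col=5 char='n'
After 4 (gg): row=0 col=0 char='m'
After 5 (0): row=0 col=0 char='m'
After 6 (0): row=0 col=0 char='m'
After 7 (gg): row=0 col=0 char='m'
After 8 (k): row=0 col=0 char='m'
After 9 (j): row=1 col=0 char='s'
After 10 (l): row=1 col=1 char='k'

Answer: sky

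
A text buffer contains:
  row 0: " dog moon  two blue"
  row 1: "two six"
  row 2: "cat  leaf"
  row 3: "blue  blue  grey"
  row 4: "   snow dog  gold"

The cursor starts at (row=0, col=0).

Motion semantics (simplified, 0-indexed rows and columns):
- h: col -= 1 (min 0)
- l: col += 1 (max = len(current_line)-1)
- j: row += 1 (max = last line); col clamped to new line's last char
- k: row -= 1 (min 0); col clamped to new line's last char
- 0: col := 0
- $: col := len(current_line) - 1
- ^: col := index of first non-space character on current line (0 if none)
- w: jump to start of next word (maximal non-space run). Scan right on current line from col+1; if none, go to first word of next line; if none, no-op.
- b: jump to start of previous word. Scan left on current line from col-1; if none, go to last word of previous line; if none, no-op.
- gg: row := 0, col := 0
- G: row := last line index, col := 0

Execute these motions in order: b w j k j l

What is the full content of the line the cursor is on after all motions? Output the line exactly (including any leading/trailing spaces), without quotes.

After 1 (b): row=0 col=0 char='_'
After 2 (w): row=0 col=1 char='d'
After 3 (j): row=1 col=1 char='w'
After 4 (k): row=0 col=1 char='d'
After 5 (j): row=1 col=1 char='w'
After 6 (l): row=1 col=2 char='o'

Answer: two six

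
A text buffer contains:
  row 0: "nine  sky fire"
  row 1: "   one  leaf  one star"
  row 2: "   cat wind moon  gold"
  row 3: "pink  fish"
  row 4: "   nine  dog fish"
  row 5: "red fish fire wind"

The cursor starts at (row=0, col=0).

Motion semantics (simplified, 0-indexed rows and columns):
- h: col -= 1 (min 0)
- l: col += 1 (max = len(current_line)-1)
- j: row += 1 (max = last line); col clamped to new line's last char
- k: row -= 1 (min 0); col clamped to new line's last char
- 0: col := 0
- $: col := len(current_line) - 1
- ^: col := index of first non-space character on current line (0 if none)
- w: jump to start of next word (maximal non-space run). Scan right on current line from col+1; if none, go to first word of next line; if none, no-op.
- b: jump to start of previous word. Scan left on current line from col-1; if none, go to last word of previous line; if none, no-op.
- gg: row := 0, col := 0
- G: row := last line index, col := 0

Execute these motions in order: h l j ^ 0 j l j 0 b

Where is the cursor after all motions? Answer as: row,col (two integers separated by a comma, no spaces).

After 1 (h): row=0 col=0 char='n'
After 2 (l): row=0 col=1 char='i'
After 3 (j): row=1 col=1 char='_'
After 4 (^): row=1 col=3 char='o'
After 5 (0): row=1 col=0 char='_'
After 6 (j): row=2 col=0 char='_'
After 7 (l): row=2 col=1 char='_'
After 8 (j): row=3 col=1 char='i'
After 9 (0): row=3 col=0 char='p'
After 10 (b): row=2 col=18 char='g'

Answer: 2,18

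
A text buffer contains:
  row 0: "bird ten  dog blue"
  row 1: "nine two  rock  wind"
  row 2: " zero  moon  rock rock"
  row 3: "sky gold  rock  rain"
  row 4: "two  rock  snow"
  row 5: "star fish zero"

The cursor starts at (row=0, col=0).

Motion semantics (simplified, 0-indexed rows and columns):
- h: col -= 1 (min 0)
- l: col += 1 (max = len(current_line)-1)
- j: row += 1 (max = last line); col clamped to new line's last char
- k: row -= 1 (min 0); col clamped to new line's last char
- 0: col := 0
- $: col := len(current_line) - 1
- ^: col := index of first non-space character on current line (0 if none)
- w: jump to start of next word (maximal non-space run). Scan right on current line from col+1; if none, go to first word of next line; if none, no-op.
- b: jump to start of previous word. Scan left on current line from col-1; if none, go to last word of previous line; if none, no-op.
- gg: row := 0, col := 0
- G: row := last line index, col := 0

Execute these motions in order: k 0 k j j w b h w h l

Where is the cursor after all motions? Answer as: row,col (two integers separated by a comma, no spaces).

After 1 (k): row=0 col=0 char='b'
After 2 (0): row=0 col=0 char='b'
After 3 (k): row=0 col=0 char='b'
After 4 (j): row=1 col=0 char='n'
After 5 (j): row=2 col=0 char='_'
After 6 (w): row=2 col=1 char='z'
After 7 (b): row=1 col=16 char='w'
After 8 (h): row=1 col=15 char='_'
After 9 (w): row=1 col=16 char='w'
After 10 (h): row=1 col=15 char='_'
After 11 (l): row=1 col=16 char='w'

Answer: 1,16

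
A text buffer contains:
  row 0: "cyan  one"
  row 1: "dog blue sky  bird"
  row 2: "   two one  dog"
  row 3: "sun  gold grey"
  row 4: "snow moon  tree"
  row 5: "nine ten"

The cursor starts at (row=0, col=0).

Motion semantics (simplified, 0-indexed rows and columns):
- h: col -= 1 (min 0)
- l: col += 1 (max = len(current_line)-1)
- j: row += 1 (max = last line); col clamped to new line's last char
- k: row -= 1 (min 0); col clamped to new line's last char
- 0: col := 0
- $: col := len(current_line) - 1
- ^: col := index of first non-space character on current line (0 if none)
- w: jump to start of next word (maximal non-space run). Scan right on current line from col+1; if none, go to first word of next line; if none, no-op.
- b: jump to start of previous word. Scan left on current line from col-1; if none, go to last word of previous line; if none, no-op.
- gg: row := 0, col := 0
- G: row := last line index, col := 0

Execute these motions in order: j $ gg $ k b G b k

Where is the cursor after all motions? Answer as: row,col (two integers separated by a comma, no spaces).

Answer: 3,11

Derivation:
After 1 (j): row=1 col=0 char='d'
After 2 ($): row=1 col=17 char='d'
After 3 (gg): row=0 col=0 char='c'
After 4 ($): row=0 col=8 char='e'
After 5 (k): row=0 col=8 char='e'
After 6 (b): row=0 col=6 char='o'
After 7 (G): row=5 col=0 char='n'
After 8 (b): row=4 col=11 char='t'
After 9 (k): row=3 col=11 char='r'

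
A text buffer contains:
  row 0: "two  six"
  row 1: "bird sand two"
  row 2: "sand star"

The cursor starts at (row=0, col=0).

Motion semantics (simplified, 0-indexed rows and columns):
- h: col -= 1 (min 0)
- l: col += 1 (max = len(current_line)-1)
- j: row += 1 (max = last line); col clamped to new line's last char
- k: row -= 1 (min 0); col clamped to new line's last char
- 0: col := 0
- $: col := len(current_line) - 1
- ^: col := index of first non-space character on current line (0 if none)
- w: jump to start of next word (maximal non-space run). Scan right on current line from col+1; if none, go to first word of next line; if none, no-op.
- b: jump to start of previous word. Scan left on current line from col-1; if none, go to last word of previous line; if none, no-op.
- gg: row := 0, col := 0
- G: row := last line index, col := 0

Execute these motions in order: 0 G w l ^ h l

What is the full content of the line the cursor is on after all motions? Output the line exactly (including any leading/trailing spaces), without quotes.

After 1 (0): row=0 col=0 char='t'
After 2 (G): row=2 col=0 char='s'
After 3 (w): row=2 col=5 char='s'
After 4 (l): row=2 col=6 char='t'
After 5 (^): row=2 col=0 char='s'
After 6 (h): row=2 col=0 char='s'
After 7 (l): row=2 col=1 char='a'

Answer: sand star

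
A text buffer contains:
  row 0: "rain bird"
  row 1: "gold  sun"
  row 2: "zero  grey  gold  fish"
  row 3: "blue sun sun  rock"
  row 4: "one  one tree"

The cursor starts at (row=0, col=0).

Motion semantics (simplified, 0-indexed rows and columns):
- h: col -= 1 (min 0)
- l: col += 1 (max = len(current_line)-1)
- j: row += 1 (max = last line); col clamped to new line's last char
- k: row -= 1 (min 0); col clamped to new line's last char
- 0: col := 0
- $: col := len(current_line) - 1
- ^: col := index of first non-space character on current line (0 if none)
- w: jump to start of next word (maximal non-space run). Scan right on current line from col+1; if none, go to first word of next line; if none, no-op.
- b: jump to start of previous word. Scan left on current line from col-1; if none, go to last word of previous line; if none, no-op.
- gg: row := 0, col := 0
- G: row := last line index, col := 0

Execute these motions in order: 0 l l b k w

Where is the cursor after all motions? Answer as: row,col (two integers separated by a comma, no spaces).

After 1 (0): row=0 col=0 char='r'
After 2 (l): row=0 col=1 char='a'
After 3 (l): row=0 col=2 char='i'
After 4 (b): row=0 col=0 char='r'
After 5 (k): row=0 col=0 char='r'
After 6 (w): row=0 col=5 char='b'

Answer: 0,5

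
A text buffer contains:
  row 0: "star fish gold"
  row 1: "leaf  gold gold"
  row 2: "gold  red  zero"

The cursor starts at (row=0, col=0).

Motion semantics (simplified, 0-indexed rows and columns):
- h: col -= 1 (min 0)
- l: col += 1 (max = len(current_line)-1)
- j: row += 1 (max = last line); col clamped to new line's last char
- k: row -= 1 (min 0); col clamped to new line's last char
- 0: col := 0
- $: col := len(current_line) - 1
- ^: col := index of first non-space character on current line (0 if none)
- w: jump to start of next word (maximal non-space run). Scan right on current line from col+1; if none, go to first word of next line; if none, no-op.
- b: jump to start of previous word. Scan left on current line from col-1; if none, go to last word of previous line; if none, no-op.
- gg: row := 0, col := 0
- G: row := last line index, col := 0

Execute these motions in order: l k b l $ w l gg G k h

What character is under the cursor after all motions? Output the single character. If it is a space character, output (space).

After 1 (l): row=0 col=1 char='t'
After 2 (k): row=0 col=1 char='t'
After 3 (b): row=0 col=0 char='s'
After 4 (l): row=0 col=1 char='t'
After 5 ($): row=0 col=13 char='d'
After 6 (w): row=1 col=0 char='l'
After 7 (l): row=1 col=1 char='e'
After 8 (gg): row=0 col=0 char='s'
After 9 (G): row=2 col=0 char='g'
After 10 (k): row=1 col=0 char='l'
After 11 (h): row=1 col=0 char='l'

Answer: l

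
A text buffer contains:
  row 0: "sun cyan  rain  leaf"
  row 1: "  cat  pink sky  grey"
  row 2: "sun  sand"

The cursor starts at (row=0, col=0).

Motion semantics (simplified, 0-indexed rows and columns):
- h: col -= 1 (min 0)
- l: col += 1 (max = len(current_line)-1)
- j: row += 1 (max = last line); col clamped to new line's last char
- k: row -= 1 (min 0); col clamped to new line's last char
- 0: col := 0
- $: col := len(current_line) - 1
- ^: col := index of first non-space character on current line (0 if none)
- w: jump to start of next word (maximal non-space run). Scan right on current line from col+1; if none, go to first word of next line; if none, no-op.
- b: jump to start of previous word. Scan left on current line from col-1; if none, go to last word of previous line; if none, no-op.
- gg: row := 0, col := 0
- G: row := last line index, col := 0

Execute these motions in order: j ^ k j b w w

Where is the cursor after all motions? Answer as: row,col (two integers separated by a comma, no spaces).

After 1 (j): row=1 col=0 char='_'
After 2 (^): row=1 col=2 char='c'
After 3 (k): row=0 col=2 char='n'
After 4 (j): row=1 col=2 char='c'
After 5 (b): row=0 col=16 char='l'
After 6 (w): row=1 col=2 char='c'
After 7 (w): row=1 col=7 char='p'

Answer: 1,7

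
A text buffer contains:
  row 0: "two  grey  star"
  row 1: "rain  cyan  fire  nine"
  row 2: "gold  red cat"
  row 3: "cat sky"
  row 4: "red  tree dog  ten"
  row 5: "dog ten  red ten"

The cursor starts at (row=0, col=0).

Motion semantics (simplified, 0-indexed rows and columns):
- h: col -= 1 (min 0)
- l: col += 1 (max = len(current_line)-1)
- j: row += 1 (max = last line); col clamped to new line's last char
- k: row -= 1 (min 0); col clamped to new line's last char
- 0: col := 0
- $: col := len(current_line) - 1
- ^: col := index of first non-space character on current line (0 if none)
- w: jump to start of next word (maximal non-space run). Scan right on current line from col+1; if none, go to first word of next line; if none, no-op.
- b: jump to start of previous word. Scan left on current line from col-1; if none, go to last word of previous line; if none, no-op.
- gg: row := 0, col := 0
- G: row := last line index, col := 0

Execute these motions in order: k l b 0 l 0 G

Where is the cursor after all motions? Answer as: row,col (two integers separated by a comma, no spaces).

After 1 (k): row=0 col=0 char='t'
After 2 (l): row=0 col=1 char='w'
After 3 (b): row=0 col=0 char='t'
After 4 (0): row=0 col=0 char='t'
After 5 (l): row=0 col=1 char='w'
After 6 (0): row=0 col=0 char='t'
After 7 (G): row=5 col=0 char='d'

Answer: 5,0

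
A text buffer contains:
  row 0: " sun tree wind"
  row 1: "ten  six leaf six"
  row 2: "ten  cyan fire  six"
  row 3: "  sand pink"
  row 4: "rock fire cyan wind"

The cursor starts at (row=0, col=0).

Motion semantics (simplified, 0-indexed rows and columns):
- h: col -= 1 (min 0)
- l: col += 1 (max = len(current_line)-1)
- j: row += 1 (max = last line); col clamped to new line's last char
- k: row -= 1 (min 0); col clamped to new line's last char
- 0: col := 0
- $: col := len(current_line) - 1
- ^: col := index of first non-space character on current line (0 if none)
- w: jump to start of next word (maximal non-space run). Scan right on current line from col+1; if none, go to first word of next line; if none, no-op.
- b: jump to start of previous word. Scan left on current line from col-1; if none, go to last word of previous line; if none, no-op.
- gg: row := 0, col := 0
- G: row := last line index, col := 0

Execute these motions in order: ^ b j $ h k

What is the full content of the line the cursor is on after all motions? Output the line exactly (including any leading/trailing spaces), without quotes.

After 1 (^): row=0 col=1 char='s'
After 2 (b): row=0 col=1 char='s'
After 3 (j): row=1 col=1 char='e'
After 4 ($): row=1 col=16 char='x'
After 5 (h): row=1 col=15 char='i'
After 6 (k): row=0 col=13 char='d'

Answer:  sun tree wind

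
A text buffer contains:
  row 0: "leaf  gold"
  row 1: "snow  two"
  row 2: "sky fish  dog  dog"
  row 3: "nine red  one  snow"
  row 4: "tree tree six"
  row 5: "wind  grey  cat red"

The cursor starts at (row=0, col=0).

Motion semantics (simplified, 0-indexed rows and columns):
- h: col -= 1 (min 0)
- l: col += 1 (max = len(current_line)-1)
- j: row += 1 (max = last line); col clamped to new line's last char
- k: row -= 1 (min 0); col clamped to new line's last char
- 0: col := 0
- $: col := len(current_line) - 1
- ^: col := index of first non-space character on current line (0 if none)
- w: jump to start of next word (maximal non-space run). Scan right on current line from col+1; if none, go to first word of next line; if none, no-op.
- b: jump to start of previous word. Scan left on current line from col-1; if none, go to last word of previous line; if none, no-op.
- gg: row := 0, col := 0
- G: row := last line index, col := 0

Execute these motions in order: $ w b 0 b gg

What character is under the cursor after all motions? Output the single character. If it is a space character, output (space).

Answer: l

Derivation:
After 1 ($): row=0 col=9 char='d'
After 2 (w): row=1 col=0 char='s'
After 3 (b): row=0 col=6 char='g'
After 4 (0): row=0 col=0 char='l'
After 5 (b): row=0 col=0 char='l'
After 6 (gg): row=0 col=0 char='l'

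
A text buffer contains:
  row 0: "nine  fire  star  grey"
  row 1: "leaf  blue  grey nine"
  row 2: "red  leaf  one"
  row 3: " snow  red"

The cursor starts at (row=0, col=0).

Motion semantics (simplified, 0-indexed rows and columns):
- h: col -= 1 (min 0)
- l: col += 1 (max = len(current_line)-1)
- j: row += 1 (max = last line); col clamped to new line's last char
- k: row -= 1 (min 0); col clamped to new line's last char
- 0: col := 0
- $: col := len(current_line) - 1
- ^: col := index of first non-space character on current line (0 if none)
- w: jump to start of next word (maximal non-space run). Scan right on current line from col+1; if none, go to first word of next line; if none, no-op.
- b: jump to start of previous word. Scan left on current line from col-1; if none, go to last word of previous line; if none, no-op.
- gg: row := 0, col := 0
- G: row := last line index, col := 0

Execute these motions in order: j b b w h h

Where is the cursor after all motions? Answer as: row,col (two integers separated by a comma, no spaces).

Answer: 0,16

Derivation:
After 1 (j): row=1 col=0 char='l'
After 2 (b): row=0 col=18 char='g'
After 3 (b): row=0 col=12 char='s'
After 4 (w): row=0 col=18 char='g'
After 5 (h): row=0 col=17 char='_'
After 6 (h): row=0 col=16 char='_'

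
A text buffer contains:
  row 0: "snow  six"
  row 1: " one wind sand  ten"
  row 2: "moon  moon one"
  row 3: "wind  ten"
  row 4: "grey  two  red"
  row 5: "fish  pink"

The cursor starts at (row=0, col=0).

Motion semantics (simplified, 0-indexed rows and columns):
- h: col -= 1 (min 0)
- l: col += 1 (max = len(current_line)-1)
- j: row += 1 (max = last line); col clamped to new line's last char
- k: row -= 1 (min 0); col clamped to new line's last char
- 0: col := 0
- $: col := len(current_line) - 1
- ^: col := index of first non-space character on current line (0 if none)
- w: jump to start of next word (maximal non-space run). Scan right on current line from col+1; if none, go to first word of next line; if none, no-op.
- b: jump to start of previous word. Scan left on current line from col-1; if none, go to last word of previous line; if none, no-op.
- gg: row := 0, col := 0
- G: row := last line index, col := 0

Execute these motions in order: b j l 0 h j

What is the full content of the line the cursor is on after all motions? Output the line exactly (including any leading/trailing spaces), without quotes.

After 1 (b): row=0 col=0 char='s'
After 2 (j): row=1 col=0 char='_'
After 3 (l): row=1 col=1 char='o'
After 4 (0): row=1 col=0 char='_'
After 5 (h): row=1 col=0 char='_'
After 6 (j): row=2 col=0 char='m'

Answer: moon  moon one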